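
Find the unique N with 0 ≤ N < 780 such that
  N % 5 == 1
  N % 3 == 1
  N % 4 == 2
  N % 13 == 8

The moduli are pairwise coprime; M = 5·3·4·13 = 780.
M/5 = 156; 156 ≡ 1 (mod 5), inverse 1.
M/3 = 260; 260 ≡ 2 (mod 3); 2·2 ≡ 1, so inverse 2.
M/4 = 195; 195 ≡ 3 (mod 4); 3·3 ≡ 1, so inverse 3.
M/13 = 60; 60 ≡ 8 (mod 13); 8·5 ≡ 1, so inverse 5.
N ≡ 1·156·1 + 1·260·2 + 2·195·3 + 8·60·5 = 4246.
4246 mod 780 = 346.

346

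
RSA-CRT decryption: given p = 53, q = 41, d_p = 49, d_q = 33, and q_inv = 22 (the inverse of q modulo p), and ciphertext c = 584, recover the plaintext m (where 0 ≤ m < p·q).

1697

m₁ = c^(d_p) mod p: c ≡ 1 (mod 53), and 1^49 mod 53 = 1.
m₂ = c^(d_q) mod q: c ≡ 10 (mod 41), and 10^33 mod 41 = 16.
h = q_inv·(m₁ − m₂) mod p = 22·(1 − 16) mod 53 = 41.
m = m₂ + h·q = 16 + 41·41 = 1697.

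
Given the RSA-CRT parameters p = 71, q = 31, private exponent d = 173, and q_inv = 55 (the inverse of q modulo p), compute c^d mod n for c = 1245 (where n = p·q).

2133

d_p = d mod (p−1) = 173 mod 70 = 33; d_q = d mod (q−1) = 23.
m₁ = c^(d_p) mod p: c ≡ 38 (mod 71), and 38^33 mod 71 = 3.
m₂ = c^(d_q) mod q: c ≡ 5 (mod 31), and 5^23 mod 31 = 25.
h = q_inv·(m₁ − m₂) mod p = 55·(3 − 25) mod 71 = 68.
m = m₂ + h·q = 25 + 68·31 = 2133.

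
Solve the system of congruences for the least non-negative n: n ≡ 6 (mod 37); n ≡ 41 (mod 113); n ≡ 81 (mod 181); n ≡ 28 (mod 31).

21971309

The moduli are pairwise coprime; M = 37·113·181·31 = 23459591.
M/37 = 634043; 634043 ≡ 11 (mod 37); 11·27 ≡ 1, so inverse 27.
M/113 = 207607; 207607 ≡ 26 (mod 113); 26·100 ≡ 1, so inverse 100.
M/181 = 129611; 129611 ≡ 15 (mod 181); 15·169 ≡ 1, so inverse 169.
M/31 = 756761; 756761 ≡ 20 (mod 31); 20·14 ≡ 1, so inverse 14.
n ≡ 6·634043·27 + 41·207607·100 + 81·129611·169 + 28·756761·14 = 3024798957.
3024798957 mod 23459591 = 21971309.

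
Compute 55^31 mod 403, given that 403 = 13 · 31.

Mod 13: 55 ≡ 3; by Fermat, exponent reduces to 31 mod 12 = 7; 3^7 ≡ 3 (mod 13).
Mod 31: 55 ≡ 24; by Fermat, exponent reduces to 31 mod 30 = 1; 24^1 ≡ 24 (mod 31).
Combine by CRT: x ≡ 3 (mod 13), x ≡ 24 (mod 31) ⇒ x ≡ 55 (mod 403).

55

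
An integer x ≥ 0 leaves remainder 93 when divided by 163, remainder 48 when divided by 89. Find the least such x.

Combine the congruences pairwise.
From x ≡ 93 (mod 163) write x = 93 + 163t. Substituting into x ≡ 48 (mod 89) gives 163t ≡ 44 (mod 89), and since 74⁻¹ ≡ 83 (mod 89), t ≡ 3. Hence x ≡ 93 + 163·3 = 582 (mod 14507).

582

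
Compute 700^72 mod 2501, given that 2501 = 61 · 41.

1

Mod 61: 700 ≡ 29; by Fermat, exponent reduces to 72 mod 60 = 12; 29^12 ≡ 1 (mod 61).
Mod 41: 700 ≡ 3; by Fermat, exponent reduces to 72 mod 40 = 32; 3^32 ≡ 1 (mod 41).
Combine by CRT: x ≡ 1 (mod 61), x ≡ 1 (mod 41) ⇒ x ≡ 1 (mod 2501).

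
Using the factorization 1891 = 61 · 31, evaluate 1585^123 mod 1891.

1707

Mod 61: 1585 ≡ 60; by Fermat, exponent reduces to 123 mod 60 = 3; 60^3 ≡ 60 (mod 61).
Mod 31: 1585 ≡ 4; by Fermat, exponent reduces to 123 mod 30 = 3; 4^3 ≡ 2 (mod 31).
Combine by CRT: x ≡ 60 (mod 61), x ≡ 2 (mod 31) ⇒ x ≡ 1707 (mod 1891).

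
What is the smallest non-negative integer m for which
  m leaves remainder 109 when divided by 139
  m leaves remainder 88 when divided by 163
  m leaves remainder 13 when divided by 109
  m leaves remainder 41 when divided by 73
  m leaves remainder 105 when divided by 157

18844628622

The moduli are pairwise coprime; N = 139·163·109·73·157 = 28304234593.
N/139 = 203627587; 203627587 ≡ 93 (mod 139); 93·3 ≡ 1, so inverse 3.
N/163 = 173645611; 173645611 ≡ 81 (mod 163); 81·161 ≡ 1, so inverse 161.
N/109 = 259671877; 259671877 ≡ 87 (mod 109); 87·104 ≡ 1, so inverse 104.
N/73 = 387729241; 387729241 ≡ 34 (mod 73); 34·58 ≡ 1, so inverse 58.
N/157 = 180281749; 180281749 ≡ 62 (mod 157); 62·38 ≡ 1, so inverse 38.
m ≡ 109·203627587·3 + 88·173645611·161 + 13·259671877·104 + 41·387729241·58 + 105·180281749·38 = 4519217928909.
4519217928909 mod 28304234593 = 18844628622.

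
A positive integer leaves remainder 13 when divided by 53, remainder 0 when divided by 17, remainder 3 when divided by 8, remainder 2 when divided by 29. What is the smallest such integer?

Combine the congruences pairwise.
From x ≡ 13 (mod 53) write x = 13 + 53t. Substituting into x ≡ 0 (mod 17) gives 53t ≡ 4 (mod 17), and since 2⁻¹ ≡ 9 (mod 17), t ≡ 2. Hence x ≡ 13 + 53·2 = 119 (mod 901).
From x ≡ 119 (mod 901) write x = 119 + 901t. Substituting into x ≡ 3 (mod 8) gives 901t ≡ 4 (mod 8), and since 5⁻¹ ≡ 5 (mod 8), t ≡ 4. Hence x ≡ 119 + 901·4 = 3723 (mod 7208).
From x ≡ 3723 (mod 7208) write x = 3723 + 7208t. Substituting into x ≡ 2 (mod 29) gives 7208t ≡ 20 (mod 29), and since 16⁻¹ ≡ 20 (mod 29), t ≡ 23. Hence x ≡ 3723 + 7208·23 = 169507 (mod 209032).

169507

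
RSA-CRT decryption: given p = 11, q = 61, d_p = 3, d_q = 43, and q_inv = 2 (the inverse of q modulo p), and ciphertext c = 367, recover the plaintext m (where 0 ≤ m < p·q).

m₁ = c^(d_p) mod p: c ≡ 4 (mod 11), and 4^3 mod 11 = 9.
m₂ = c^(d_q) mod q: c ≡ 1 (mod 61), and 1^43 mod 61 = 1.
h = q_inv·(m₁ − m₂) mod p = 2·(9 − 1) mod 11 = 5.
m = m₂ + h·q = 1 + 5·61 = 306.

306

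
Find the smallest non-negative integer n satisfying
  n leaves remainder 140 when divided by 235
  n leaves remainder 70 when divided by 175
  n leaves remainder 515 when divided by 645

gcd(235, 175) = 5 and 5 | (70 − 140), so the pair is consistent; merging gives n ≡ 6720 (mod 8225), where 8225 = lcm(235, 175).
gcd(8225, 645) = 5 and 5 | (515 − 6720), so the pair is consistent; merging gives n ≡ 557795 (mod 1061025), where 1061025 = lcm(8225, 645).
The solution is unique modulo lcm(235, 175, 645) = 1061025.

557795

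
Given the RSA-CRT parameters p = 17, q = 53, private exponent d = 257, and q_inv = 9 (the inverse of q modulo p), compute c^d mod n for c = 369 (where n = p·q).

828

d_p = d mod (p−1) = 257 mod 16 = 1; d_q = d mod (q−1) = 49.
m₁ = c^(d_p) mod p: c ≡ 12 (mod 17), and 12^1 mod 17 = 12.
m₂ = c^(d_q) mod q: c ≡ 51 (mod 53), and 51^49 mod 53 = 33.
h = q_inv·(m₁ − m₂) mod p = 9·(12 − 33) mod 17 = 15.
m = m₂ + h·q = 33 + 15·53 = 828.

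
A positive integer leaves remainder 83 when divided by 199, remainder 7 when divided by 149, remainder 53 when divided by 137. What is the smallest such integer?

1466912

The moduli are pairwise coprime; M = 199·149·137 = 4062187.
M/199 = 20413; 20413 ≡ 115 (mod 199); 115·45 ≡ 1, so inverse 45.
M/149 = 27263; 27263 ≡ 145 (mod 149); 145·37 ≡ 1, so inverse 37.
M/137 = 29651; 29651 ≡ 59 (mod 137); 59·72 ≡ 1, so inverse 72.
n ≡ 83·20413·45 + 7·27263·37 + 53·29651·72 = 196451888.
196451888 mod 4062187 = 1466912.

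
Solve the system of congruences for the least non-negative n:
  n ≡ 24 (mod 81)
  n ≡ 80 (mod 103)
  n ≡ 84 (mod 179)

The moduli are pairwise coprime; M = 81·103·179 = 1493397.
M/81 = 18437; 18437 ≡ 50 (mod 81); 50·47 ≡ 1, so inverse 47.
M/103 = 14499; 14499 ≡ 79 (mod 103); 79·30 ≡ 1, so inverse 30.
M/179 = 8343; 8343 ≡ 109 (mod 179); 109·23 ≡ 1, so inverse 23.
n ≡ 24·18437·47 + 80·14499·30 + 84·8343·23 = 71713212.
71713212 mod 1493397 = 30156.

30156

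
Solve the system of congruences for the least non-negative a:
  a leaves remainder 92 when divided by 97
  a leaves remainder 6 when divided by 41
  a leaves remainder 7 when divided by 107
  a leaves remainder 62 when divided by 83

33426486

The moduli are pairwise coprime; N = 97·41·107·83 = 35319737.
N/97 = 364121; 364121 ≡ 80 (mod 97); 80·57 ≡ 1, so inverse 57.
N/41 = 861457; 861457 ≡ 6 (mod 41); 6·7 ≡ 1, so inverse 7.
N/107 = 330091; 330091 ≡ 103 (mod 107); 103·80 ≡ 1, so inverse 80.
N/83 = 425539; 425539 ≡ 81 (mod 83); 81·41 ≡ 1, so inverse 41.
a ≡ 92·364121·57 + 6·861457·7 + 7·330091·80 + 62·425539·41 = 3212202816.
3212202816 mod 35319737 = 33426486.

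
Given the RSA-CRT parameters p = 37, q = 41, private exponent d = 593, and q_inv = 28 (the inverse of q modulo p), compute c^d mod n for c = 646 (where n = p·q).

d_p = d mod (p−1) = 593 mod 36 = 17; d_q = d mod (q−1) = 33.
m₁ = c^(d_p) mod p: c ≡ 17 (mod 37), and 17^17 mod 37 = 13.
m₂ = c^(d_q) mod q: c ≡ 31 (mod 41), and 31^33 mod 41 = 25.
h = q_inv·(m₁ − m₂) mod p = 28·(13 − 25) mod 37 = 34.
m = m₂ + h·q = 25 + 34·41 = 1419.

1419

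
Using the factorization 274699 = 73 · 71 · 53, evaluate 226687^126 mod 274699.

Mod 73: 226687 ≡ 22; by Fermat, exponent reduces to 126 mod 72 = 54; 22^54 ≡ 27 (mod 73).
Mod 71: 226687 ≡ 55; by Fermat, exponent reduces to 126 mod 70 = 56; 55^56 ≡ 54 (mod 71).
Mod 53: 226687 ≡ 6; by Fermat, exponent reduces to 126 mod 52 = 22; 6^22 ≡ 42 (mod 53).
Combine by CRT: x ≡ 27 (mod 73), x ≡ 54 (mod 71), x ≡ 42 (mod 53) ⇒ x ≡ 8787 (mod 274699).

8787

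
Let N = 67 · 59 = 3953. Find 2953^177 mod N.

Mod 67: 2953 ≡ 5; by Fermat, exponent reduces to 177 mod 66 = 45; 5^45 ≡ 5 (mod 67).
Mod 59: 2953 ≡ 3; by Fermat, exponent reduces to 177 mod 58 = 3; 3^3 ≡ 27 (mod 59).
Combine by CRT: x ≡ 5 (mod 67), x ≡ 27 (mod 59) ⇒ x ≡ 3154 (mod 3953).

3154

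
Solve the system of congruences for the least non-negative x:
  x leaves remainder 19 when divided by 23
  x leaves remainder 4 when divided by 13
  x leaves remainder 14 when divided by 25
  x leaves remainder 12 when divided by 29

From x ≡ 19 (mod 23) write x = 19 + 23t. Substituting into x ≡ 4 (mod 13) gives 23t ≡ 11 (mod 13), and since 10⁻¹ ≡ 4 (mod 13), t ≡ 5. Hence x ≡ 19 + 23·5 = 134 (mod 299).
From x ≡ 134 (mod 299) write x = 134 + 299t. Substituting into x ≡ 14 (mod 25) gives 299t ≡ 5 (mod 25), and since 24⁻¹ ≡ 24 (mod 25), t ≡ 20. Hence x ≡ 134 + 299·20 = 6114 (mod 7475).
From x ≡ 6114 (mod 7475) write x = 6114 + 7475t. Substituting into x ≡ 12 (mod 29) gives 7475t ≡ 17 (mod 29), and since 22⁻¹ ≡ 4 (mod 29), t ≡ 10. Hence x ≡ 6114 + 7475·10 = 80864 (mod 216775).

80864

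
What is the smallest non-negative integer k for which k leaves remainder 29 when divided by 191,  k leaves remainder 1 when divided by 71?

7669

From k ≡ 29 (mod 191) write k = 29 + 191t. Substituting into k ≡ 1 (mod 71) gives 191t ≡ 43 (mod 71), and since 49⁻¹ ≡ 29 (mod 71), t ≡ 40. Hence k ≡ 29 + 191·40 = 7669 (mod 13561).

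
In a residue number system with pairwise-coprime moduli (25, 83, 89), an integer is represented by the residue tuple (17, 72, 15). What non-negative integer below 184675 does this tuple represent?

181842

The moduli are pairwise coprime; N = 25·83·89 = 184675.
N/25 = 7387; 7387 ≡ 12 (mod 25); 12·23 ≡ 1, so inverse 23.
N/83 = 2225; 2225 ≡ 67 (mod 83); 67·57 ≡ 1, so inverse 57.
N/89 = 2075; 2075 ≡ 28 (mod 89); 28·35 ≡ 1, so inverse 35.
x ≡ 17·7387·23 + 72·2225·57 + 15·2075·35 = 13109092.
13109092 mod 184675 = 181842.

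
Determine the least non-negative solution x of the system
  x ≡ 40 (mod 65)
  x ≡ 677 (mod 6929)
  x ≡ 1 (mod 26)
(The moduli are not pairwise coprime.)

14535

gcd(65, 6929) = 13 and 13 | (677 − 40), so the pair is consistent; merging gives x ≡ 14535 (mod 34645), where 34645 = lcm(65, 6929).
gcd(34645, 26) = 13 and 13 | (1 − 14535), so the pair is consistent; merging gives x ≡ 14535 (mod 69290), where 69290 = lcm(34645, 26).
The solution is unique modulo lcm(65, 6929, 26) = 69290.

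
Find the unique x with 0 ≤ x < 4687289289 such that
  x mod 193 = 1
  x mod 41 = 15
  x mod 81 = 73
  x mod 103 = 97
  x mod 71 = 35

The moduli are pairwise coprime; N = 193·41·81·103·71 = 4687289289.
N/193 = 24286473; 24286473 ≡ 125 (mod 193); 125·105 ≡ 1, so inverse 105.
N/41 = 114324129; 114324129 ≡ 16 (mod 41); 16·18 ≡ 1, so inverse 18.
N/81 = 57867769; 57867769 ≡ 73 (mod 81); 73·10 ≡ 1, so inverse 10.
N/103 = 45507663; 45507663 ≡ 100 (mod 103); 100·34 ≡ 1, so inverse 34.
N/71 = 66018159; 66018159 ≡ 16 (mod 71); 16·40 ≡ 1, so inverse 40.
x ≡ 1·24286473·105 + 15·114324129·18 + 73·57867769·10 + 97·45507663·34 + 35·66018159·40 = 318170761039.
318170761039 mod 4687289289 = 4122378676.

4122378676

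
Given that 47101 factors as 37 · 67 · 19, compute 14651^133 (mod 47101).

Mod 37: 14651 ≡ 36; by Fermat, exponent reduces to 133 mod 36 = 25; 36^25 ≡ 36 (mod 37).
Mod 67: 14651 ≡ 45; by Fermat, exponent reduces to 133 mod 66 = 1; 45^1 ≡ 45 (mod 67).
Mod 19: 14651 ≡ 2; by Fermat, exponent reduces to 133 mod 18 = 7; 2^7 ≡ 14 (mod 19).
Combine by CRT: x ≡ 36 (mod 37), x ≡ 45 (mod 67), x ≡ 14 (mod 19) ⇒ x ≡ 2256 (mod 47101).

2256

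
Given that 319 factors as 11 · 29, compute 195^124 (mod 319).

169

Mod 11: 195 ≡ 8; by Fermat, exponent reduces to 124 mod 10 = 4; 8^4 ≡ 4 (mod 11).
Mod 29: 195 ≡ 21; by Fermat, exponent reduces to 124 mod 28 = 12; 21^12 ≡ 24 (mod 29).
Combine by CRT: x ≡ 4 (mod 11), x ≡ 24 (mod 29) ⇒ x ≡ 169 (mod 319).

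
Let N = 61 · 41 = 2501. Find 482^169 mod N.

1726

Mod 61: 482 ≡ 55; by Fermat, exponent reduces to 169 mod 60 = 49; 55^49 ≡ 18 (mod 61).
Mod 41: 482 ≡ 31; by Fermat, exponent reduces to 169 mod 40 = 9; 31^9 ≡ 4 (mod 41).
Combine by CRT: x ≡ 18 (mod 61), x ≡ 4 (mod 41) ⇒ x ≡ 1726 (mod 2501).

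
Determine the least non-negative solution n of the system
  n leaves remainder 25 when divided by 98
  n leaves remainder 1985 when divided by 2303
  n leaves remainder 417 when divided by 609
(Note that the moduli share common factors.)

324405

gcd(98, 2303) = 49 and 49 | (1985 − 25), so the pair is consistent; merging gives n ≡ 1985 (mod 4606), where 4606 = lcm(98, 2303).
gcd(4606, 609) = 7 and 7 | (417 − 1985), so the pair is consistent; merging gives n ≡ 324405 (mod 400722), where 400722 = lcm(4606, 609).
The solution is unique modulo lcm(98, 2303, 609) = 400722.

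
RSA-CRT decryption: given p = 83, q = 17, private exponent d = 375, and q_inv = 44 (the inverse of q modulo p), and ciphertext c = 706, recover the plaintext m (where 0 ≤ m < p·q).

d_p = d mod (p−1) = 375 mod 82 = 47; d_q = d mod (q−1) = 7.
m₁ = c^(d_p) mod p: c ≡ 42 (mod 83), and 42^47 mod 83 = 35.
m₂ = c^(d_q) mod q: c ≡ 9 (mod 17), and 9^7 mod 17 = 2.
h = q_inv·(m₁ − m₂) mod p = 44·(35 − 2) mod 83 = 41.
m = m₂ + h·q = 2 + 41·17 = 699.

699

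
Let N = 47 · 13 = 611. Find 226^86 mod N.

51

Mod 47: 226 ≡ 38; by Fermat, exponent reduces to 86 mod 46 = 40; 38^40 ≡ 4 (mod 47).
Mod 13: 226 ≡ 5; by Fermat, exponent reduces to 86 mod 12 = 2; 5^2 ≡ 12 (mod 13).
Combine by CRT: x ≡ 4 (mod 47), x ≡ 12 (mod 13) ⇒ x ≡ 51 (mod 611).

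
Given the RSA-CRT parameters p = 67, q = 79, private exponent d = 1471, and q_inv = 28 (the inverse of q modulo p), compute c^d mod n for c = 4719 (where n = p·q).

1771

d_p = d mod (p−1) = 1471 mod 66 = 19; d_q = d mod (q−1) = 67.
m₁ = c^(d_p) mod p: c ≡ 29 (mod 67), and 29^19 mod 67 = 29.
m₂ = c^(d_q) mod q: c ≡ 58 (mod 79), and 58^67 mod 79 = 33.
h = q_inv·(m₁ − m₂) mod p = 28·(29 − 33) mod 67 = 22.
m = m₂ + h·q = 33 + 22·79 = 1771.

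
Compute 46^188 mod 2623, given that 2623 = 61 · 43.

Mod 61: 46 ≡ 46; by Fermat, exponent reduces to 188 mod 60 = 8; 46^8 ≡ 25 (mod 61).
Mod 43: 46 ≡ 3; by Fermat, exponent reduces to 188 mod 42 = 20; 3^20 ≡ 14 (mod 43).
Combine by CRT: x ≡ 25 (mod 61), x ≡ 14 (mod 43) ⇒ x ≡ 2465 (mod 2623).

2465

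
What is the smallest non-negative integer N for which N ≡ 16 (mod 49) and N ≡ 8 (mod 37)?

1192

From N ≡ 16 (mod 49) write N = 16 + 49t. Substituting into N ≡ 8 (mod 37) gives 49t ≡ 29 (mod 37), and since 12⁻¹ ≡ 34 (mod 37), t ≡ 24. Hence N ≡ 16 + 49·24 = 1192 (mod 1813).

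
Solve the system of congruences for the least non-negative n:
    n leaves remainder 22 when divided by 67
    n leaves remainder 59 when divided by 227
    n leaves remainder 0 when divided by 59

455421

The moduli are pairwise coprime; M = 67·227·59 = 897331.
M/67 = 13393; 13393 ≡ 60 (mod 67); 60·19 ≡ 1, so inverse 19.
M/227 = 3953; 3953 ≡ 94 (mod 227); 94·128 ≡ 1, so inverse 128.
M/59 = 15209; 15209 ≡ 46 (mod 59); 46·9 ≡ 1, so inverse 9.
n ≡ 22·13393·19 + 59·3953·128 + 0·15209·9 = 35451330.
35451330 mod 897331 = 455421.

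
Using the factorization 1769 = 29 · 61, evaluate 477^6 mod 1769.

Mod 29: 477 ≡ 13; 13^6 ≡ 20 (mod 29).
Mod 61: 477 ≡ 50; 50^6 ≡ 60 (mod 61).
Combine by CRT: x ≡ 20 (mod 29), x ≡ 60 (mod 61) ⇒ x ≡ 426 (mod 1769).

426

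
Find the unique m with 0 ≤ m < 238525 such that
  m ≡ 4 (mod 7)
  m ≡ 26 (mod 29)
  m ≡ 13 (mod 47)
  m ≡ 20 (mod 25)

Combine the congruences pairwise.
From m ≡ 4 (mod 7) write m = 4 + 7t. Substituting into m ≡ 26 (mod 29) gives 7t ≡ 22 (mod 29), and since 7⁻¹ ≡ 25 (mod 29), t ≡ 28. Hence m ≡ 4 + 7·28 = 200 (mod 203).
From m ≡ 200 (mod 203) write m = 200 + 203t. Substituting into m ≡ 13 (mod 47) gives 203t ≡ 1 (mod 47), and since 15⁻¹ ≡ 22 (mod 47), t ≡ 22. Hence m ≡ 200 + 203·22 = 4666 (mod 9541).
From m ≡ 4666 (mod 9541) write m = 4666 + 9541t. Substituting into m ≡ 20 (mod 25) gives 9541t ≡ 4 (mod 25), and since 16⁻¹ ≡ 11 (mod 25), t ≡ 19. Hence m ≡ 4666 + 9541·19 = 185945 (mod 238525).

185945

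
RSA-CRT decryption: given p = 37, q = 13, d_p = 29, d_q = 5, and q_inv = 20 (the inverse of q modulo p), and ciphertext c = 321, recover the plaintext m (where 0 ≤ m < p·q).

263

m₁ = c^(d_p) mod p: c ≡ 25 (mod 37), and 25^29 mod 37 = 4.
m₂ = c^(d_q) mod q: c ≡ 9 (mod 13), and 9^5 mod 13 = 3.
h = q_inv·(m₁ − m₂) mod p = 20·(4 − 3) mod 37 = 20.
m = m₂ + h·q = 3 + 20·13 = 263.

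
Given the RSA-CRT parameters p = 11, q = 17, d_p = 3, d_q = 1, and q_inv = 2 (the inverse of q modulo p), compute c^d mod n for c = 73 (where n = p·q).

90

m₁ = c^(d_p) mod p: c ≡ 7 (mod 11), and 7^3 mod 11 = 2.
m₂ = c^(d_q) mod q: c ≡ 5 (mod 17), and 5^1 mod 17 = 5.
h = q_inv·(m₁ − m₂) mod p = 2·(2 − 5) mod 11 = 5.
m = m₂ + h·q = 5 + 5·17 = 90.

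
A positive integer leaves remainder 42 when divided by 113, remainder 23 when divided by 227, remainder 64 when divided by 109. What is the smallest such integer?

1620349

The moduli are pairwise coprime; N = 113·227·109 = 2795959.
N/113 = 24743; 24743 ≡ 109 (mod 113); 109·28 ≡ 1, so inverse 28.
N/227 = 12317; 12317 ≡ 59 (mod 227); 59·177 ≡ 1, so inverse 177.
N/109 = 25651; 25651 ≡ 36 (mod 109); 36·106 ≡ 1, so inverse 106.
a ≡ 42·24743·28 + 23·12317·177 + 64·25651·106 = 253256659.
253256659 mod 2795959 = 1620349.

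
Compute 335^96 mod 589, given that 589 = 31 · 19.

Mod 31: 335 ≡ 25; by Fermat, exponent reduces to 96 mod 30 = 6; 25^6 ≡ 1 (mod 31).
Mod 19: 335 ≡ 12; by Fermat, exponent reduces to 96 mod 18 = 6; 12^6 ≡ 1 (mod 19).
Combine by CRT: x ≡ 1 (mod 31), x ≡ 1 (mod 19) ⇒ x ≡ 1 (mod 589).

1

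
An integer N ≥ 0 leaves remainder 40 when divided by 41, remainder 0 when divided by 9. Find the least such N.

81

Combine the congruences pairwise.
From N ≡ 40 (mod 41) write N = 40 + 41t. Substituting into N ≡ 0 (mod 9) gives 41t ≡ 5 (mod 9), and since 5⁻¹ ≡ 2 (mod 9), t ≡ 1. Hence N ≡ 40 + 41·1 = 81 (mod 369).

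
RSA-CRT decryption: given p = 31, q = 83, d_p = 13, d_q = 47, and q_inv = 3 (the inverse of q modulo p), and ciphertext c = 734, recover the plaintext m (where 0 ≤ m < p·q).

m₁ = c^(d_p) mod p: c ≡ 21 (mod 31), and 21^13 mod 31 = 22.
m₂ = c^(d_q) mod q: c ≡ 70 (mod 83), and 70^47 mod 83 = 27.
h = q_inv·(m₁ − m₂) mod p = 3·(22 − 27) mod 31 = 16.
m = m₂ + h·q = 27 + 16·83 = 1355.

1355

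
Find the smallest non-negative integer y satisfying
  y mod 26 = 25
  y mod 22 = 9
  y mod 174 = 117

19083

Combine the congruences pairwise.
gcd(26, 22) = 2 and 2 | (9 − 25), so the pair is consistent; merging gives y ≡ 207 (mod 286), where 286 = lcm(26, 22).
gcd(286, 174) = 2 and 2 | (117 − 207), so the pair is consistent; merging gives y ≡ 19083 (mod 24882), where 24882 = lcm(286, 174).
The solution is unique modulo lcm(26, 22, 174) = 24882.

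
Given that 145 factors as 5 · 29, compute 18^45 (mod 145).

113

Mod 5: 18 ≡ 3; by Fermat, exponent reduces to 45 mod 4 = 1; 3^1 ≡ 3 (mod 5).
Mod 29: 18 ≡ 18; by Fermat, exponent reduces to 45 mod 28 = 17; 18^17 ≡ 26 (mod 29).
Combine by CRT: x ≡ 3 (mod 5), x ≡ 26 (mod 29) ⇒ x ≡ 113 (mod 145).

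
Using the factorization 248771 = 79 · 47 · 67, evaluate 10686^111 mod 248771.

Mod 79: 10686 ≡ 21; by Fermat, exponent reduces to 111 mod 78 = 33; 21^33 ≡ 10 (mod 79).
Mod 47: 10686 ≡ 17; by Fermat, exponent reduces to 111 mod 46 = 19; 17^19 ≡ 24 (mod 47).
Mod 67: 10686 ≡ 33; by Fermat, exponent reduces to 111 mod 66 = 45; 33^45 ≡ 15 (mod 67).
Combine by CRT: x ≡ 10 (mod 79), x ≡ 24 (mod 47), x ≡ 15 (mod 67) ⇒ x ≡ 191032 (mod 248771).

191032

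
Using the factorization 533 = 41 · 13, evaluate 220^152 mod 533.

Mod 41: 220 ≡ 15; by Fermat, exponent reduces to 152 mod 40 = 32; 15^32 ≡ 16 (mod 41).
Mod 13: 220 ≡ 12; by Fermat, exponent reduces to 152 mod 12 = 8; 12^8 ≡ 1 (mod 13).
Combine by CRT: x ≡ 16 (mod 41), x ≡ 1 (mod 13) ⇒ x ≡ 508 (mod 533).

508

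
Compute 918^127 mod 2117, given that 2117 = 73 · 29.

Mod 73: 918 ≡ 42; by Fermat, exponent reduces to 127 mod 72 = 55; 42^55 ≡ 39 (mod 73).
Mod 29: 918 ≡ 19; by Fermat, exponent reduces to 127 mod 28 = 15; 19^15 ≡ 10 (mod 29).
Combine by CRT: x ≡ 39 (mod 73), x ≡ 10 (mod 29) ⇒ x ≡ 39 (mod 2117).

39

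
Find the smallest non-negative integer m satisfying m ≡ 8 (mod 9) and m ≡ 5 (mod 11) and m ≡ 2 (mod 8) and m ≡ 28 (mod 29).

The moduli are pairwise coprime; N = 9·11·8·29 = 22968.
N/9 = 2552; 2552 ≡ 5 (mod 9); 5·2 ≡ 1, so inverse 2.
N/11 = 2088; 2088 ≡ 9 (mod 11); 9·5 ≡ 1, so inverse 5.
N/8 = 2871; 2871 ≡ 7 (mod 8); 7·7 ≡ 1, so inverse 7.
N/29 = 792; 792 ≡ 9 (mod 29); 9·13 ≡ 1, so inverse 13.
m ≡ 8·2552·2 + 5·2088·5 + 2·2871·7 + 28·792·13 = 421514.
421514 mod 22968 = 8090.

8090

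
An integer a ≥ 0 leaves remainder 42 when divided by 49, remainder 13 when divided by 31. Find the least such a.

From a ≡ 42 (mod 49) write a = 42 + 49t. Substituting into a ≡ 13 (mod 31) gives 49t ≡ 2 (mod 31), and since 18⁻¹ ≡ 19 (mod 31), t ≡ 7. Hence a ≡ 42 + 49·7 = 385 (mod 1519).

385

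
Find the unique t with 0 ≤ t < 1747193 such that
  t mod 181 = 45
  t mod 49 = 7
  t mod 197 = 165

The moduli are pairwise coprime; N = 181·49·197 = 1747193.
N/181 = 9653; 9653 ≡ 60 (mod 181); 60·178 ≡ 1, so inverse 178.
N/49 = 35657; 35657 ≡ 34 (mod 49); 34·13 ≡ 1, so inverse 13.
N/197 = 8869; 8869 ≡ 4 (mod 197); 4·148 ≡ 1, so inverse 148.
t ≡ 45·9653·178 + 7·35657·13 + 165·8869·148 = 297146297.
297146297 mod 1747193 = 123487.

123487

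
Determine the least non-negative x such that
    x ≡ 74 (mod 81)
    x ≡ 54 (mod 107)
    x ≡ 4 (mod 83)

The moduli are pairwise coprime; N = 81·107·83 = 719361.
N/81 = 8881; 8881 ≡ 52 (mod 81); 52·67 ≡ 1, so inverse 67.
N/107 = 6723; 6723 ≡ 89 (mod 107); 89·101 ≡ 1, so inverse 101.
N/83 = 8667; 8667 ≡ 35 (mod 83); 35·19 ≡ 1, so inverse 19.
x ≡ 74·8881·67 + 54·6723·101 + 4·8667·19 = 81357932.
81357932 mod 719361 = 70139.

70139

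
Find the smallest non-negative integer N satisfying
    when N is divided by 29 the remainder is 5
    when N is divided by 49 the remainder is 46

585

From N ≡ 5 (mod 29) write N = 5 + 29t. Substituting into N ≡ 46 (mod 49) gives 29t ≡ 41 (mod 49), and since 29⁻¹ ≡ 22 (mod 49), t ≡ 20. Hence N ≡ 5 + 29·20 = 585 (mod 1421).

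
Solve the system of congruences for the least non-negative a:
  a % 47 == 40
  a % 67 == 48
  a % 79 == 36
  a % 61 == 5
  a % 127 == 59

1436964927

The moduli are pairwise coprime; N = 47·67·79·61·127 = 1927228937.
N/47 = 41004871; 41004871 ≡ 3 (mod 47); 3·16 ≡ 1, so inverse 16.
N/67 = 28764611; 28764611 ≡ 37 (mod 67); 37·29 ≡ 1, so inverse 29.
N/79 = 24395303; 24395303 ≡ 24 (mod 79); 24·56 ≡ 1, so inverse 56.
N/61 = 31593917; 31593917 ≡ 4 (mod 61); 4·46 ≡ 1, so inverse 46.
N/127 = 15175031; 15175031 ≡ 55 (mod 127); 55·97 ≡ 1, so inverse 97.
a ≡ 40·41004871·16 + 48·28764611·29 + 36·24395303·56 + 5·31593917·46 + 59·15175031·97 = 209577690123.
209577690123 mod 1927228937 = 1436964927.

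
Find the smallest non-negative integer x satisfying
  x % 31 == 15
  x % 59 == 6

Combine the congruences pairwise.
From x ≡ 15 (mod 31) write x = 15 + 31t. Substituting into x ≡ 6 (mod 59) gives 31t ≡ 50 (mod 59), and since 31⁻¹ ≡ 40 (mod 59), t ≡ 53. Hence x ≡ 15 + 31·53 = 1658 (mod 1829).

1658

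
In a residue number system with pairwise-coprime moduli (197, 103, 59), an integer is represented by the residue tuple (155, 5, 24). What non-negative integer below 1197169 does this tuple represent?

The moduli are pairwise coprime; N = 197·103·59 = 1197169.
N/197 = 6077; 6077 ≡ 167 (mod 197); 167·151 ≡ 1, so inverse 151.
N/103 = 11623; 11623 ≡ 87 (mod 103); 87·45 ≡ 1, so inverse 45.
N/59 = 20291; 20291 ≡ 54 (mod 59); 54·47 ≡ 1, so inverse 47.
x ≡ 155·6077·151 + 5·11623·45 + 24·20291·47 = 167735608.
167735608 mod 1197169 = 131948.

131948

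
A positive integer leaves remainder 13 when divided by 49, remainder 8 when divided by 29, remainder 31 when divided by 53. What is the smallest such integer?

8882

From t ≡ 13 (mod 49) write t = 13 + 49s. Substituting into t ≡ 8 (mod 29) gives 49s ≡ 24 (mod 29), and since 20⁻¹ ≡ 16 (mod 29), s ≡ 7. Hence t ≡ 13 + 49·7 = 356 (mod 1421).
From t ≡ 356 (mod 1421) write t = 356 + 1421s. Substituting into t ≡ 31 (mod 53) gives 1421s ≡ 46 (mod 53), and since 43⁻¹ ≡ 37 (mod 53), s ≡ 6. Hence t ≡ 356 + 1421·6 = 8882 (mod 75313).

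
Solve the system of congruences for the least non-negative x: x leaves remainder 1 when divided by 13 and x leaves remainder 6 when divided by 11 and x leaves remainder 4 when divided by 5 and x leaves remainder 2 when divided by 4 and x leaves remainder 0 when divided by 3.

534

The moduli are pairwise coprime; N = 13·11·5·4·3 = 8580.
N/13 = 660; 660 ≡ 10 (mod 13); 10·4 ≡ 1, so inverse 4.
N/11 = 780; 780 ≡ 10 (mod 11); 10·10 ≡ 1, so inverse 10.
N/5 = 1716; 1716 ≡ 1 (mod 5), inverse 1.
N/4 = 2145; 2145 ≡ 1 (mod 4), inverse 1.
N/3 = 2860; 2860 ≡ 1 (mod 3), inverse 1.
x ≡ 1·660·4 + 6·780·10 + 4·1716·1 + 2·2145·1 + 0·2860·1 = 60594.
60594 mod 8580 = 534.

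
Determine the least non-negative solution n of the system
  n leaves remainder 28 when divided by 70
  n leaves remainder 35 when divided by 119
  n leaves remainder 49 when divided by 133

gcd(70, 119) = 7 and 7 | (35 − 28), so the pair is consistent; merging gives n ≡ 868 (mod 1190), where 1190 = lcm(70, 119).
gcd(1190, 133) = 7 and 7 | (49 − 868), so the pair is consistent; merging gives n ≡ 4438 (mod 22610), where 22610 = lcm(1190, 133).
The solution is unique modulo lcm(70, 119, 133) = 22610.

4438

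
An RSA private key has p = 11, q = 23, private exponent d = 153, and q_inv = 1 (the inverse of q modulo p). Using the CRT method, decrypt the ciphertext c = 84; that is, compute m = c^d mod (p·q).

112

d_p = d mod (p−1) = 153 mod 10 = 3; d_q = d mod (q−1) = 21.
m₁ = c^(d_p) mod p: c ≡ 7 (mod 11), and 7^3 mod 11 = 2.
m₂ = c^(d_q) mod q: c ≡ 15 (mod 23), and 15^21 mod 23 = 20.
h = q_inv·(m₁ − m₂) mod p = 1·(2 − 20) mod 11 = 4.
m = m₂ + h·q = 20 + 4·23 = 112.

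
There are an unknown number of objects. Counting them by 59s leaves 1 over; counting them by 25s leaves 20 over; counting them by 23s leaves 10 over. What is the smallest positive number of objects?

27495

From N ≡ 1 (mod 59) write N = 1 + 59t. Substituting into N ≡ 20 (mod 25) gives 59t ≡ 19 (mod 25), and since 9⁻¹ ≡ 14 (mod 25), t ≡ 16. Hence N ≡ 1 + 59·16 = 945 (mod 1475).
From N ≡ 945 (mod 1475) write N = 945 + 1475t. Substituting into N ≡ 10 (mod 23) gives 1475t ≡ 8 (mod 23), and since 3⁻¹ ≡ 8 (mod 23), t ≡ 18. Hence N ≡ 945 + 1475·18 = 27495 (mod 33925).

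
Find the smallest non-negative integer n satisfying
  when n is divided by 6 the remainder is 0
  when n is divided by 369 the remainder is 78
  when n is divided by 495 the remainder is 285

6720

gcd(6, 369) = 3 and 3 | (78 − 0), so the pair is consistent; merging gives n ≡ 78 (mod 738), where 738 = lcm(6, 369).
gcd(738, 495) = 9 and 9 | (285 − 78), so the pair is consistent; merging gives n ≡ 6720 (mod 40590), where 40590 = lcm(738, 495).
The solution is unique modulo lcm(6, 369, 495) = 40590.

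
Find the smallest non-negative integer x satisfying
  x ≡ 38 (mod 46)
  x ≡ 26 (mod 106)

1510

gcd(46, 106) = 2 and 2 | (26 − 38), so the pair is consistent; merging gives x ≡ 1510 (mod 2438), where 2438 = lcm(46, 106).
The solution is unique modulo lcm(46, 106) = 2438.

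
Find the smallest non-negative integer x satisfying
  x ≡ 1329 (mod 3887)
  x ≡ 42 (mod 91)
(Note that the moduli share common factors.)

16877

Combine the congruences pairwise.
gcd(3887, 91) = 13 and 13 | (42 − 1329), so the pair is consistent; merging gives x ≡ 16877 (mod 27209), where 27209 = lcm(3887, 91).
The solution is unique modulo lcm(3887, 91) = 27209.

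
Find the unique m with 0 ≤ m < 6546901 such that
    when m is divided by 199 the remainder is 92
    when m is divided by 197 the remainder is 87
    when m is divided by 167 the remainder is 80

5703631

From m ≡ 92 (mod 199) write m = 92 + 199t. Substituting into m ≡ 87 (mod 197) gives 199t ≡ 192 (mod 197), and since 2⁻¹ ≡ 99 (mod 197), t ≡ 96. Hence m ≡ 92 + 199·96 = 19196 (mod 39203).
From m ≡ 19196 (mod 39203) write m = 19196 + 39203t. Substituting into m ≡ 80 (mod 167) gives 39203t ≡ 89 (mod 167), and since 125⁻¹ ≡ 163 (mod 167), t ≡ 145. Hence m ≡ 19196 + 39203·145 = 5703631 (mod 6546901).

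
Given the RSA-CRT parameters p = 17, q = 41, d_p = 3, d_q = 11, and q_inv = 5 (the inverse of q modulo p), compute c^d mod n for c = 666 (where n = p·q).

m₁ = c^(d_p) mod p: c ≡ 3 (mod 17), and 3^3 mod 17 = 10.
m₂ = c^(d_q) mod q: c ≡ 10 (mod 41), and 10^11 mod 41 = 10.
h = q_inv·(m₁ − m₂) mod p = 5·(10 − 10) mod 17 = 0.
m = m₂ + h·q = 10 + 0·41 = 10.

10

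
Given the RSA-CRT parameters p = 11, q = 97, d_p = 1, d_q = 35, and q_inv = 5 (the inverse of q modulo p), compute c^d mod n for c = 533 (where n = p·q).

m₁ = c^(d_p) mod p: c ≡ 5 (mod 11), and 5^1 mod 11 = 5.
m₂ = c^(d_q) mod q: c ≡ 48 (mod 97), and 48^35 mod 97 = 53.
h = q_inv·(m₁ − m₂) mod p = 5·(5 − 53) mod 11 = 2.
m = m₂ + h·q = 53 + 2·97 = 247.

247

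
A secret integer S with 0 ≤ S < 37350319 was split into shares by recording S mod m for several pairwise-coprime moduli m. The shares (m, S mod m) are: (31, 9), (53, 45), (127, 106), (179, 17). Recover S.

The moduli are pairwise coprime; N = 31·53·127·179 = 37350319.
N/31 = 1204849; 1204849 ≡ 3 (mod 31); 3·21 ≡ 1, so inverse 21.
N/53 = 704723; 704723 ≡ 35 (mod 53); 35·50 ≡ 1, so inverse 50.
N/127 = 294097; 294097 ≡ 92 (mod 127); 92·29 ≡ 1, so inverse 29.
N/179 = 208661; 208661 ≡ 126 (mod 179); 126·27 ≡ 1, so inverse 27.
S ≡ 9·1204849·21 + 45·704723·50 + 106·294097·29 + 17·208661·27 = 2813172788.
2813172788 mod 37350319 = 11898863.

11898863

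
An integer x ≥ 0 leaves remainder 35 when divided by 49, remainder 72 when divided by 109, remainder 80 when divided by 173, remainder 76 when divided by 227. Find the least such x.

From x ≡ 35 (mod 49) write x = 35 + 49t. Substituting into x ≡ 72 (mod 109) gives 49t ≡ 37 (mod 109), and since 49⁻¹ ≡ 89 (mod 109), t ≡ 23. Hence x ≡ 35 + 49·23 = 1162 (mod 5341).
From x ≡ 1162 (mod 5341) write x = 1162 + 5341t. Substituting into x ≡ 80 (mod 173) gives 5341t ≡ 129 (mod 173), and since 151⁻¹ ≡ 55 (mod 173), t ≡ 2. Hence x ≡ 1162 + 5341·2 = 11844 (mod 923993).
From x ≡ 11844 (mod 923993) write x = 11844 + 923993t. Substituting into x ≡ 76 (mod 227) gives 923993t ≡ 36 (mod 227), and since 103⁻¹ ≡ 108 (mod 227), t ≡ 29. Hence x ≡ 11844 + 923993·29 = 26807641 (mod 209746411).

26807641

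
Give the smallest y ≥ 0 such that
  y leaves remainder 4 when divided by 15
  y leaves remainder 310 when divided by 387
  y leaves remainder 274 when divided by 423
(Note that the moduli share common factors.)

gcd(15, 387) = 3 and 3 | (310 − 4), so the pair is consistent; merging gives y ≡ 1084 (mod 1935), where 1935 = lcm(15, 387).
gcd(1935, 423) = 9 and 9 | (274 − 1084), so the pair is consistent; merging gives y ≡ 55264 (mod 90945), where 90945 = lcm(1935, 423).
The solution is unique modulo lcm(15, 387, 423) = 90945.

55264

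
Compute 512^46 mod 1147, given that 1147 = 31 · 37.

295

Mod 31: 512 ≡ 16; by Fermat, exponent reduces to 46 mod 30 = 16; 16^16 ≡ 16 (mod 31).
Mod 37: 512 ≡ 31; by Fermat, exponent reduces to 46 mod 36 = 10; 31^10 ≡ 36 (mod 37).
Combine by CRT: x ≡ 16 (mod 31), x ≡ 36 (mod 37) ⇒ x ≡ 295 (mod 1147).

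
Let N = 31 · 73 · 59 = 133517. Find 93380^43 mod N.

Mod 31: 93380 ≡ 8; by Fermat, exponent reduces to 43 mod 30 = 13; 8^13 ≡ 16 (mod 31).
Mod 73: 93380 ≡ 13; 13^43 ≡ 20 (mod 73).
Mod 59: 93380 ≡ 42; 42^43 ≡ 40 (mod 59).
Combine by CRT: x ≡ 16 (mod 31), x ≡ 20 (mod 73), x ≡ 40 (mod 59) ⇒ x ≡ 42579 (mod 133517).

42579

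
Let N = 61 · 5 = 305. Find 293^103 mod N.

97

Mod 61: 293 ≡ 49; by Fermat, exponent reduces to 103 mod 60 = 43; 49^43 ≡ 36 (mod 61).
Mod 5: 293 ≡ 3; by Fermat, exponent reduces to 103 mod 4 = 3; 3^3 ≡ 2 (mod 5).
Combine by CRT: x ≡ 36 (mod 61), x ≡ 2 (mod 5) ⇒ x ≡ 97 (mod 305).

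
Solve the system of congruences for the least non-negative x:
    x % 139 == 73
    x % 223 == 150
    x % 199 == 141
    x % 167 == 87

599649826

The moduli are pairwise coprime; N = 139·223·199·167 = 1030123301.
N/139 = 7410959; 7410959 ≡ 35 (mod 139); 35·4 ≡ 1, so inverse 4.
N/223 = 4619387; 4619387 ≡ 165 (mod 223); 165·173 ≡ 1, so inverse 173.
N/199 = 5176499; 5176499 ≡ 111 (mod 199); 111·52 ≡ 1, so inverse 52.
N/167 = 6168403; 6168403 ≡ 91 (mod 167); 91·156 ≡ 1, so inverse 156.
x ≡ 73·7410959·4 + 150·4619387·173 + 141·5176499·52 + 87·6168403·156 = 243708748862.
243708748862 mod 1030123301 = 599649826.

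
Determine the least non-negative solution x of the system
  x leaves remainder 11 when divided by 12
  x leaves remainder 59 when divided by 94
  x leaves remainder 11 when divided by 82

7391

Combine the congruences pairwise.
gcd(12, 94) = 2 and 2 | (59 − 11), so the pair is consistent; merging gives x ≡ 59 (mod 564), where 564 = lcm(12, 94).
gcd(564, 82) = 2 and 2 | (11 − 59), so the pair is consistent; merging gives x ≡ 7391 (mod 23124), where 23124 = lcm(564, 82).
The solution is unique modulo lcm(12, 94, 82) = 23124.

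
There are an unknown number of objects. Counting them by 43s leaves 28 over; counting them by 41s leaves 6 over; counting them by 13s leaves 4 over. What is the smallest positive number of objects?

15422

The moduli are pairwise coprime; M = 43·41·13 = 22919.
M/43 = 533; 533 ≡ 17 (mod 43); 17·38 ≡ 1, so inverse 38.
M/41 = 559; 559 ≡ 26 (mod 41); 26·30 ≡ 1, so inverse 30.
M/13 = 1763; 1763 ≡ 8 (mod 13); 8·5 ≡ 1, so inverse 5.
N ≡ 28·533·38 + 6·559·30 + 4·1763·5 = 702992.
702992 mod 22919 = 15422.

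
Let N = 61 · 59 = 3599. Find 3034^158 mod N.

Mod 61: 3034 ≡ 45; by Fermat, exponent reduces to 158 mod 60 = 38; 45^38 ≡ 57 (mod 61).
Mod 59: 3034 ≡ 25; by Fermat, exponent reduces to 158 mod 58 = 42; 25^42 ≡ 17 (mod 59).
Combine by CRT: x ≡ 57 (mod 61), x ≡ 17 (mod 59) ⇒ x ≡ 2436 (mod 3599).

2436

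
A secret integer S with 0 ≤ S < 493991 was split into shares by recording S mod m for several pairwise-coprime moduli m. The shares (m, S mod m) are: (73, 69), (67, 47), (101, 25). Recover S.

The moduli are pairwise coprime; N = 73·67·101 = 493991.
N/73 = 6767; 6767 ≡ 51 (mod 73); 51·63 ≡ 1, so inverse 63.
N/67 = 7373; 7373 ≡ 3 (mod 67); 3·45 ≡ 1, so inverse 45.
N/101 = 4891; 4891 ≡ 43 (mod 101); 43·47 ≡ 1, so inverse 47.
S ≡ 69·6767·63 + 47·7373·45 + 25·4891·47 = 50756969.
50756969 mod 493991 = 369887.

369887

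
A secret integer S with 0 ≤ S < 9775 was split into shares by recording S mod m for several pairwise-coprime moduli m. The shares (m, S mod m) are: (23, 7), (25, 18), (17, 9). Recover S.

From S ≡ 7 (mod 23) write S = 7 + 23t. Substituting into S ≡ 18 (mod 25) gives 23t ≡ 11 (mod 25), and since 23⁻¹ ≡ 12 (mod 25), t ≡ 7. Hence S ≡ 7 + 23·7 = 168 (mod 575).
From S ≡ 168 (mod 575) write S = 168 + 575t. Substituting into S ≡ 9 (mod 17) gives 575t ≡ 11 (mod 17), and since 14⁻¹ ≡ 11 (mod 17), t ≡ 2. Hence S ≡ 168 + 575·2 = 1318 (mod 9775).

1318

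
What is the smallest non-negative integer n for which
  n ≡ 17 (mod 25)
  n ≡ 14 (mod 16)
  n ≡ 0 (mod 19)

4142

The moduli are pairwise coprime; M = 25·16·19 = 7600.
M/25 = 304; 304 ≡ 4 (mod 25); 4·19 ≡ 1, so inverse 19.
M/16 = 475; 475 ≡ 11 (mod 16); 11·3 ≡ 1, so inverse 3.
M/19 = 400; 400 ≡ 1 (mod 19), inverse 1.
n ≡ 17·304·19 + 14·475·3 + 0·400·1 = 118142.
118142 mod 7600 = 4142.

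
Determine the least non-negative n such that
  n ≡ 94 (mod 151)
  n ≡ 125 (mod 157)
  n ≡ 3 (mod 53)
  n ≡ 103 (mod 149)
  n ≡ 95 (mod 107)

The moduli are pairwise coprime; M = 151·157·53·149·107 = 20031917153.
M/151 = 132661703; 132661703 ≡ 49 (mod 151); 49·37 ≡ 1, so inverse 37.
M/157 = 127591829; 127591829 ≡ 127 (mod 157); 127·68 ≡ 1, so inverse 68.
M/53 = 377960701; 377960701 ≡ 52 (mod 53); 52·52 ≡ 1, so inverse 52.
M/149 = 134442397; 134442397 ≡ 144 (mod 149); 144·119 ≡ 1, so inverse 119.
M/107 = 187214179; 187214179 ≡ 24 (mod 107); 24·58 ≡ 1, so inverse 58.
n ≡ 94·132661703·37 + 125·127591829·68 + 3·377960701·52 + 103·134442397·119 + 95·187214179·58 = 4284300405209.
4284300405209 mod 20031917153 = 17502051620.

17502051620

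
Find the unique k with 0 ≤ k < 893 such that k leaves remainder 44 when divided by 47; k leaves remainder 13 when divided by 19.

Combine the congruences pairwise.
From k ≡ 44 (mod 47) write k = 44 + 47t. Substituting into k ≡ 13 (mod 19) gives 47t ≡ 7 (mod 19), and since 9⁻¹ ≡ 17 (mod 19), t ≡ 5. Hence k ≡ 44 + 47·5 = 279 (mod 893).

279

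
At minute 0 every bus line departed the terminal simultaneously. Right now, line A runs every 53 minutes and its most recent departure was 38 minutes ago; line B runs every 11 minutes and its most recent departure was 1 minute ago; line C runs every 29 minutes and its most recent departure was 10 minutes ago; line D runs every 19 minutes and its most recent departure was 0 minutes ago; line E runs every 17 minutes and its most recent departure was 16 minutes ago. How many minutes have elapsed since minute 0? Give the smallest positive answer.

The moduli are pairwise coprime; N = 53·11·29·19·17 = 5460961.
N/53 = 103037; 103037 ≡ 5 (mod 53); 5·32 ≡ 1, so inverse 32.
N/11 = 496451; 496451 ≡ 10 (mod 11); 10·10 ≡ 1, so inverse 10.
N/29 = 188309; 188309 ≡ 12 (mod 29); 12·17 ≡ 1, so inverse 17.
N/19 = 287419; 287419 ≡ 6 (mod 19); 6·16 ≡ 1, so inverse 16.
N/17 = 321233; 321233 ≡ 1 (mod 17), inverse 1.
t ≡ 38·103037·32 + 1·496451·10 + 10·188309·17 + 0·287419·16 + 16·321233·1 = 167409760.
167409760 mod 5460961 = 3580930.

3580930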